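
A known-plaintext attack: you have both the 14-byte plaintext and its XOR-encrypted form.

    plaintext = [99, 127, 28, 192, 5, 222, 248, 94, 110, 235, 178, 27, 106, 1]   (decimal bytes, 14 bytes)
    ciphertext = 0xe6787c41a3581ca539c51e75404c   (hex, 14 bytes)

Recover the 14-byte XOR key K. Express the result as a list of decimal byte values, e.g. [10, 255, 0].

[133, 7, 96, 129, 166, 134, 228, 251, 87, 46, 172, 110, 42, 77]

Since ciphertext = plaintext ⊕ K, XORing both sides with plaintext gives K = plaintext ⊕ ciphertext.
byte 0: 63 ⊕ e6 = 85
byte 1: 7f ⊕ 78 = 07
byte 2: 1c ⊕ 7c = 60
byte 3: c0 ⊕ 41 = 81
byte 4: 05 ⊕ a3 = a6
byte 5: de ⊕ 58 = 86
byte 6: f8 ⊕ 1c = e4
byte 7: 5e ⊕ a5 = fb
byte 8: 6e ⊕ 39 = 57
byte 9: eb ⊕ c5 = 2e
byte 10: b2 ⊕ 1e = ac
byte 11: 1b ⊕ 75 = 6e
byte 12: 6a ⊕ 40 = 2a
byte 13: 01 ⊕ 4c = 4d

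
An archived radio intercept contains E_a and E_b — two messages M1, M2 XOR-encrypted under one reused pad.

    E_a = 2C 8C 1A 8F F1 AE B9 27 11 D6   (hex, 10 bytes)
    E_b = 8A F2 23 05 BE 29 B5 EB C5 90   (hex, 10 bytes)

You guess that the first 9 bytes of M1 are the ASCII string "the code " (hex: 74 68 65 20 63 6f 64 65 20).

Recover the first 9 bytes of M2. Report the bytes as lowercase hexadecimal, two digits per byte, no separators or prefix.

d2165caa2ce868a9f4

First, E_a ⊕ E_b = (M1 ⊕ K) ⊕ (M2 ⊕ K) = M1 ⊕ M2, so the key drops out. Then M2 = (M1 ⊕ M2) ⊕ M1 over the first 9 bytes.
byte 0: (2c XOR 8a) XOR 74 = a6 XOR 74 = d2
byte 1: (8c XOR f2) XOR 68 = 7e XOR 68 = 16
byte 2: (1a XOR 23) XOR 65 = 39 XOR 65 = 5c
byte 3: (8f XOR 05) XOR 20 = 8a XOR 20 = aa
byte 4: (f1 XOR be) XOR 63 = 4f XOR 63 = 2c
byte 5: (ae XOR 29) XOR 6f = 87 XOR 6f = e8
byte 6: (b9 XOR b5) XOR 64 = 0c XOR 64 = 68
byte 7: (27 XOR eb) XOR 65 = cc XOR 65 = a9
byte 8: (11 XOR c5) XOR 20 = d4 XOR 20 = f4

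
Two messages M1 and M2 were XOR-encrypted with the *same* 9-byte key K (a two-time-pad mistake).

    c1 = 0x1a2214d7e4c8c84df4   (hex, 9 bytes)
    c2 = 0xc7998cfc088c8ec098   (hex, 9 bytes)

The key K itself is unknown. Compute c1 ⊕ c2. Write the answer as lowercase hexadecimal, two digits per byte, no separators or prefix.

c1 ⊕ c2 = (M1 ⊕ K) ⊕ (M2 ⊕ K) = M1 ⊕ M2 — the shared key cancels under XOR.
1a XOR c7 = dd
22 XOR 99 = bb
14 XOR 8c = 98
d7 XOR fc = 2b
e4 XOR 08 = ec
c8 XOR 8c = 44
c8 XOR 8e = 46
4d XOR c0 = 8d
f4 XOR 98 = 6c

ddbb982bec44468d6c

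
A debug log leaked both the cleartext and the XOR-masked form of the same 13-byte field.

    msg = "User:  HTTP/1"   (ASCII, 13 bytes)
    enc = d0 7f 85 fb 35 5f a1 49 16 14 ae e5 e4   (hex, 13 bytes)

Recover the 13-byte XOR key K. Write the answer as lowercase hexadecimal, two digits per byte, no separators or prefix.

Since enc = msg ⊕ K, XORing both sides with msg gives K = msg ⊕ enc.
 85 XOR 208 = 133
115 XOR 127 =  12
101 XOR 133 = 224
114 XOR 251 = 137
 58 XOR  53 =  15
 32 XOR  95 = 127
 32 XOR 161 = 129
 72 XOR  73 =   1
 84 XOR  22 =  66
 84 XOR  20 =  64
 80 XOR 174 = 254
 47 XOR 229 = 202
 49 XOR 228 = 213

850ce0890f7f81014240fecad5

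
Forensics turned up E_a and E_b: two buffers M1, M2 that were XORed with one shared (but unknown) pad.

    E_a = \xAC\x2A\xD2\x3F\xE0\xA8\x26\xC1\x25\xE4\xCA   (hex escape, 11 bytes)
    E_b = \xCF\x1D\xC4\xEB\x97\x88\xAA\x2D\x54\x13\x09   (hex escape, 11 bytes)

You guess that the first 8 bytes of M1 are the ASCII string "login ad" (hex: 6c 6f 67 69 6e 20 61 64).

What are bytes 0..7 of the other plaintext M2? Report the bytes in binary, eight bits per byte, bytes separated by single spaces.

00001111 01011000 01110001 10111101 00011001 00000000 11101101 10001000

First, E_a ⊕ E_b = (M1 ⊕ K) ⊕ (M2 ⊕ K) = M1 ⊕ M2, so the key drops out. Then M2 = (M1 ⊕ M2) ⊕ M1 over the first 8 bytes.
byte 0: (ac ^ cf) ^ 6c = 63 ^ 6c = 0f
byte 1: (2a ^ 1d) ^ 6f = 37 ^ 6f = 58
byte 2: (d2 ^ c4) ^ 67 = 16 ^ 67 = 71
byte 3: (3f ^ eb) ^ 69 = d4 ^ 69 = bd
byte 4: (e0 ^ 97) ^ 6e = 77 ^ 6e = 19
byte 5: (a8 ^ 88) ^ 20 = 20 ^ 20 = 00
byte 6: (26 ^ aa) ^ 61 = 8c ^ 61 = ed
byte 7: (c1 ^ 2d) ^ 64 = ec ^ 64 = 88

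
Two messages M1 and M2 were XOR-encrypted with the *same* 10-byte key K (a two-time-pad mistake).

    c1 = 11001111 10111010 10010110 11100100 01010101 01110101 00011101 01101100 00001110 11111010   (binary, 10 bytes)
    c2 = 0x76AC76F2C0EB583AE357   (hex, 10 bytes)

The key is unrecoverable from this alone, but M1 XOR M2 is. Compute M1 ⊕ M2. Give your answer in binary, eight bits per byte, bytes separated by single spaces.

10111001 00010110 11100000 00010110 10010101 10011110 01000101 01010110 11101101 10101101

c1 ⊕ c2 = (M1 ⊕ K) ⊕ (M2 ⊕ K) = M1 ⊕ M2 — the shared key cancels under XOR.
cf ^ 76 = b9
ba ^ ac = 16
96 ^ 76 = e0
e4 ^ f2 = 16
55 ^ c0 = 95
75 ^ eb = 9e
1d ^ 58 = 45
6c ^ 3a = 56
0e ^ e3 = ed
fa ^ 57 = ad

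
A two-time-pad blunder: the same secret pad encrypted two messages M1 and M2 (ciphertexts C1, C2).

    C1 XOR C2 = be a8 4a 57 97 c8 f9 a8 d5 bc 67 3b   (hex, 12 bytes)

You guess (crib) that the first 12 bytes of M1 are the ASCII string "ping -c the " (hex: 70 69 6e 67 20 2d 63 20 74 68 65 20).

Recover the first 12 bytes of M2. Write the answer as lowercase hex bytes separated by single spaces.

Since C1 ⊕ C2 = M1 ⊕ M2, XORing with the guessed M1 bytes yields the corresponding M2 bytes: M2 = (C1 ⊕ C2) ⊕ M1.
be ⊕ 70 = ce
a8 ⊕ 69 = c1
4a ⊕ 6e = 24
57 ⊕ 67 = 30
97 ⊕ 20 = b7
c8 ⊕ 2d = e5
f9 ⊕ 63 = 9a
a8 ⊕ 20 = 88
d5 ⊕ 74 = a1
bc ⊕ 68 = d4
67 ⊕ 65 = 02
3b ⊕ 20 = 1b

ce c1 24 30 b7 e5 9a 88 a1 d4 02 1b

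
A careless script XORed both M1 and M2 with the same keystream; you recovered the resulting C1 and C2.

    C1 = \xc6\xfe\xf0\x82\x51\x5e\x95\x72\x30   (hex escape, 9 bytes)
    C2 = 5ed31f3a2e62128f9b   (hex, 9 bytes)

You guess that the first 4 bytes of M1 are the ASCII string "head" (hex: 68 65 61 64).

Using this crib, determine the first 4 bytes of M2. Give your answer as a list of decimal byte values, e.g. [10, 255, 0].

First, C1 ⊕ C2 = (M1 ⊕ K) ⊕ (M2 ⊕ K) = M1 ⊕ M2, so the key drops out. Then M2 = (M1 ⊕ M2) ⊕ M1 over the first 4 bytes.
byte 0: (c6 xor 5e) xor 68 = 98 xor 68 = f0
byte 1: (fe xor d3) xor 65 = 2d xor 65 = 48
byte 2: (f0 xor 1f) xor 61 = ef xor 61 = 8e
byte 3: (82 xor 3a) xor 64 = b8 xor 64 = dc

[240, 72, 142, 220]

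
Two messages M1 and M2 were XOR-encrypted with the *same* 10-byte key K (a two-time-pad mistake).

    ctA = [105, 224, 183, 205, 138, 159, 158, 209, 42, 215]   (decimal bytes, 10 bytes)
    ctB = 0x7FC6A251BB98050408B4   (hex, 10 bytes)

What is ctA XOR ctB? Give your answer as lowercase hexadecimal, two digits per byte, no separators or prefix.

1626159c31079bd52263

ctA ⊕ ctB = (M1 ⊕ K) ⊕ (M2 ⊕ K) = M1 ⊕ M2 — the shared key cancels under XOR.
01101001 ^ 01111111 = 00010110
11100000 ^ 11000110 = 00100110
10110111 ^ 10100010 = 00010101
11001101 ^ 01010001 = 10011100
10001010 ^ 10111011 = 00110001
10011111 ^ 10011000 = 00000111
10011110 ^ 00000101 = 10011011
11010001 ^ 00000100 = 11010101
00101010 ^ 00001000 = 00100010
11010111 ^ 10110100 = 01100011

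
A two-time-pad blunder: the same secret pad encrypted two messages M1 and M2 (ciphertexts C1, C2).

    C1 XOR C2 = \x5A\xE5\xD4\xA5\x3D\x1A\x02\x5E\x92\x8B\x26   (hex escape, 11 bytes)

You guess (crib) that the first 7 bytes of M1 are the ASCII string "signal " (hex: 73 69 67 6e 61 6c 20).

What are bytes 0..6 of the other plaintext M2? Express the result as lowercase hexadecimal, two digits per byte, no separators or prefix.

298cb3cb5c7622

Since C1 ⊕ C2 = M1 ⊕ M2, XORing with the guessed M1 bytes yields the corresponding M2 bytes: M2 = (C1 ⊕ C2) ⊕ M1.
5a xor 73 = 29
e5 xor 69 = 8c
d4 xor 67 = b3
a5 xor 6e = cb
3d xor 61 = 5c
1a xor 6c = 76
02 xor 20 = 22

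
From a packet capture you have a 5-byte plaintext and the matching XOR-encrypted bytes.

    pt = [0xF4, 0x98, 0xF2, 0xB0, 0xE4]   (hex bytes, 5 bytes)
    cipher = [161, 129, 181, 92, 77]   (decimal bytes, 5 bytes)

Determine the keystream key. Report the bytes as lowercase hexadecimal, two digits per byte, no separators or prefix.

551947eca9

Since cipher = pt ⊕ key, XORing both sides with pt gives key = pt ⊕ cipher.
f4 XOR a1 = 55
98 XOR 81 = 19
f2 XOR b5 = 47
b0 XOR 5c = ec
e4 XOR 4d = a9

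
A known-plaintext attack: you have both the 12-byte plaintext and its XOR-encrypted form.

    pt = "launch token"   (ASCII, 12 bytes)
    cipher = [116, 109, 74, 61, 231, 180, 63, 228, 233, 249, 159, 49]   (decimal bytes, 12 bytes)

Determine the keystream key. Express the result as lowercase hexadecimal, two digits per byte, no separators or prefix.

180c3f5384dc1f908692fa5f

Since cipher = pt ⊕ key, XORing both sides with pt gives key = pt ⊕ cipher.
108 XOR 116 =  24
 97 XOR 109 =  12
117 XOR  74 =  63
110 XOR  61 =  83
 99 XOR 231 = 132
104 XOR 180 = 220
 32 XOR  63 =  31
116 XOR 228 = 144
111 XOR 233 = 134
107 XOR 249 = 146
101 XOR 159 = 250
110 XOR  49 =  95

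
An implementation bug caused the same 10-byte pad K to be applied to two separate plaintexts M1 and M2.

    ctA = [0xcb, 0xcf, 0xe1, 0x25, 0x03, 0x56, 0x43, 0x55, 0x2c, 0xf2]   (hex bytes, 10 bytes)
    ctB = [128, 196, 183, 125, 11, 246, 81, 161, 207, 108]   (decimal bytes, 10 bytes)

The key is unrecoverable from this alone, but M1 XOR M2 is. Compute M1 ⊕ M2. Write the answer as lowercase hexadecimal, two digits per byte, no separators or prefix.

4b0b565808a012f4e39e

ctA ⊕ ctB = (M1 ⊕ K) ⊕ (M2 ⊕ K) = M1 ⊕ M2 — the shared key cancels under XOR.
cb ^ 80 = 4b
cf ^ c4 = 0b
e1 ^ b7 = 56
25 ^ 7d = 58
03 ^ 0b = 08
56 ^ f6 = a0
43 ^ 51 = 12
55 ^ a1 = f4
2c ^ cf = e3
f2 ^ 6c = 9e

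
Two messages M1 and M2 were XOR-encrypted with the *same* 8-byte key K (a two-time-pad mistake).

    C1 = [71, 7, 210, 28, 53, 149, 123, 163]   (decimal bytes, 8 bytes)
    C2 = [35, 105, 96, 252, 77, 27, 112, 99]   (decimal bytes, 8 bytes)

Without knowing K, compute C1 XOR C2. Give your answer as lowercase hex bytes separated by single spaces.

64 6e b2 e0 78 8e 0b c0

C1 ⊕ C2 = (M1 ⊕ K) ⊕ (M2 ⊕ K) = M1 ⊕ M2 — the shared key cancels under XOR.
47 ⊕ 23 = 64
07 ⊕ 69 = 6e
d2 ⊕ 60 = b2
1c ⊕ fc = e0
35 ⊕ 4d = 78
95 ⊕ 1b = 8e
7b ⊕ 70 = 0b
a3 ⊕ 63 = c0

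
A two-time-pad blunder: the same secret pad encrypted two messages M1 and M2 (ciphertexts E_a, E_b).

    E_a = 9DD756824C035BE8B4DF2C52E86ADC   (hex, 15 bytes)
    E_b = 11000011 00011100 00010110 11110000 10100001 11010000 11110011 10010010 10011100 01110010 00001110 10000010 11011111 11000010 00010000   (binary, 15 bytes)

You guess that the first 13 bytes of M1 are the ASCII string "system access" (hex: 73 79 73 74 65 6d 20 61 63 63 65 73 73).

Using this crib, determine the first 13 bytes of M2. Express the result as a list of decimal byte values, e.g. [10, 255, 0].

[45, 178, 51, 6, 136, 190, 136, 27, 75, 206, 71, 163, 68]

First, E_a ⊕ E_b = (M1 ⊕ K) ⊕ (M2 ⊕ K) = M1 ⊕ M2, so the key drops out. Then M2 = (M1 ⊕ M2) ⊕ M1 over the first 13 bytes.
byte 0: (9d xor c3) xor 73 = 5e xor 73 = 2d
byte 1: (d7 xor 1c) xor 79 = cb xor 79 = b2
byte 2: (56 xor 16) xor 73 = 40 xor 73 = 33
byte 3: (82 xor f0) xor 74 = 72 xor 74 = 06
byte 4: (4c xor a1) xor 65 = ed xor 65 = 88
byte 5: (03 xor d0) xor 6d = d3 xor 6d = be
byte 6: (5b xor f3) xor 20 = a8 xor 20 = 88
byte 7: (e8 xor 92) xor 61 = 7a xor 61 = 1b
byte 8: (b4 xor 9c) xor 63 = 28 xor 63 = 4b
byte 9: (df xor 72) xor 63 = ad xor 63 = ce
byte 10: (2c xor 0e) xor 65 = 22 xor 65 = 47
byte 11: (52 xor 82) xor 73 = d0 xor 73 = a3
byte 12: (e8 xor df) xor 73 = 37 xor 73 = 44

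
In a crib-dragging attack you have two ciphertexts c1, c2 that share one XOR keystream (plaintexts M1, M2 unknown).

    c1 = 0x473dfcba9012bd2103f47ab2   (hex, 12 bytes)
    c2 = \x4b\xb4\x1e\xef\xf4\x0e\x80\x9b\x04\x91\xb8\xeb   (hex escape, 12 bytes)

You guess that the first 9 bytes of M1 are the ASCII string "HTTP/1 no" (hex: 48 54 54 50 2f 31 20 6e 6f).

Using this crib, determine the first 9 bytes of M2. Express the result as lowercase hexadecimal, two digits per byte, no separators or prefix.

44ddb6054b2d1dd468

First, c1 ⊕ c2 = (M1 ⊕ K) ⊕ (M2 ⊕ K) = M1 ⊕ M2, so the key drops out. Then M2 = (M1 ⊕ M2) ⊕ M1 over the first 9 bytes.
byte 0: (47 xor 4b) xor 48 = 0c xor 48 = 44
byte 1: (3d xor b4) xor 54 = 89 xor 54 = dd
byte 2: (fc xor 1e) xor 54 = e2 xor 54 = b6
byte 3: (ba xor ef) xor 50 = 55 xor 50 = 05
byte 4: (90 xor f4) xor 2f = 64 xor 2f = 4b
byte 5: (12 xor 0e) xor 31 = 1c xor 31 = 2d
byte 6: (bd xor 80) xor 20 = 3d xor 20 = 1d
byte 7: (21 xor 9b) xor 6e = ba xor 6e = d4
byte 8: (03 xor 04) xor 6f = 07 xor 6f = 68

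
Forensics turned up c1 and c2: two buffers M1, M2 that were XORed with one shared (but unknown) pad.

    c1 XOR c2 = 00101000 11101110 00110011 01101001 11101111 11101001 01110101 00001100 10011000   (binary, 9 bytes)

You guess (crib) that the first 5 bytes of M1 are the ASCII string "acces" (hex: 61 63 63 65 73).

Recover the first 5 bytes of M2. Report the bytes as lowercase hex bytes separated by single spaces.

Since c1 ⊕ c2 = M1 ⊕ M2, XORing with the guessed M1 bytes yields the corresponding M2 bytes: M2 = (c1 ⊕ c2) ⊕ M1.
 40 ⊕  97 =  73
238 ⊕  99 = 141
 51 ⊕  99 =  80
105 ⊕ 101 =  12
239 ⊕ 115 = 156

49 8d 50 0c 9c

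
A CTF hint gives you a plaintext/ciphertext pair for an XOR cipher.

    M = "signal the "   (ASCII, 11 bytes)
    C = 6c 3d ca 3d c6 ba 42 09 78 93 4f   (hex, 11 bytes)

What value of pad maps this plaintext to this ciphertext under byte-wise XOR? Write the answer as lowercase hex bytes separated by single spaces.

Since C = M ⊕ pad, XORing both sides with M gives pad = M ⊕ C.
01110011 ^ 01101100 = 00011111
01101001 ^ 00111101 = 01010100
01100111 ^ 11001010 = 10101101
01101110 ^ 00111101 = 01010011
01100001 ^ 11000110 = 10100111
01101100 ^ 10111010 = 11010110
00100000 ^ 01000010 = 01100010
01110100 ^ 00001001 = 01111101
01101000 ^ 01111000 = 00010000
01100101 ^ 10010011 = 11110110
00100000 ^ 01001111 = 01101111

1f 54 ad 53 a7 d6 62 7d 10 f6 6f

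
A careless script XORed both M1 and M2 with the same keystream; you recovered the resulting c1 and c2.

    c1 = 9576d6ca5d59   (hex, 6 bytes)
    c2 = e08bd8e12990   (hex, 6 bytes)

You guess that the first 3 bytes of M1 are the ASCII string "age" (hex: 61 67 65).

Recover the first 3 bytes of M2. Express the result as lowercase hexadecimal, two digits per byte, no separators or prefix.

First, c1 ⊕ c2 = (M1 ⊕ K) ⊕ (M2 ⊕ K) = M1 ⊕ M2, so the key drops out. Then M2 = (M1 ⊕ M2) ⊕ M1 over the first 3 bytes.
byte 0: (95 ⊕ e0) ⊕ 61 = 75 ⊕ 61 = 14
byte 1: (76 ⊕ 8b) ⊕ 67 = fd ⊕ 67 = 9a
byte 2: (d6 ⊕ d8) ⊕ 65 = 0e ⊕ 65 = 6b

149a6b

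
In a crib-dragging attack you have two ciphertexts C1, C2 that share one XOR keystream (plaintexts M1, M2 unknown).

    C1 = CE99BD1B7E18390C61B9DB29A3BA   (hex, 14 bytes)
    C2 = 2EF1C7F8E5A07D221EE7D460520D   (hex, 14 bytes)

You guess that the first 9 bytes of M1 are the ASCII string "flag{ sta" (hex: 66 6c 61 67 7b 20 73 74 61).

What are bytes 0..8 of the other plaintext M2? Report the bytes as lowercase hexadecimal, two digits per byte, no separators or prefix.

First, C1 ⊕ C2 = (M1 ⊕ K) ⊕ (M2 ⊕ K) = M1 ⊕ M2, so the key drops out. Then M2 = (M1 ⊕ M2) ⊕ M1 over the first 9 bytes.
byte 0: (ce ^ 2e) ^ 66 = e0 ^ 66 = 86
byte 1: (99 ^ f1) ^ 6c = 68 ^ 6c = 04
byte 2: (bd ^ c7) ^ 61 = 7a ^ 61 = 1b
byte 3: (1b ^ f8) ^ 67 = e3 ^ 67 = 84
byte 4: (7e ^ e5) ^ 7b = 9b ^ 7b = e0
byte 5: (18 ^ a0) ^ 20 = b8 ^ 20 = 98
byte 6: (39 ^ 7d) ^ 73 = 44 ^ 73 = 37
byte 7: (0c ^ 22) ^ 74 = 2e ^ 74 = 5a
byte 8: (61 ^ 1e) ^ 61 = 7f ^ 61 = 1e

86041b84e098375a1e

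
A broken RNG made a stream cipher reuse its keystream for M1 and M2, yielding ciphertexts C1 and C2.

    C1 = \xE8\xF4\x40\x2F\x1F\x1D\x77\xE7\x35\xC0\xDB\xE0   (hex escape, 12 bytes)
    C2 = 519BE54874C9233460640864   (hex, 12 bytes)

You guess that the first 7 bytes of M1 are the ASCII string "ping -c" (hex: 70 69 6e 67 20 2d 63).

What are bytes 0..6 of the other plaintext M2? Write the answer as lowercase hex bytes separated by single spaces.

c9 06 cb 00 4b f9 37

First, C1 ⊕ C2 = (M1 ⊕ K) ⊕ (M2 ⊕ K) = M1 ⊕ M2, so the key drops out. Then M2 = (M1 ⊕ M2) ⊕ M1 over the first 7 bytes.
byte 0: (e8 XOR 51) XOR 70 = b9 XOR 70 = c9
byte 1: (f4 XOR 9b) XOR 69 = 6f XOR 69 = 06
byte 2: (40 XOR e5) XOR 6e = a5 XOR 6e = cb
byte 3: (2f XOR 48) XOR 67 = 67 XOR 67 = 00
byte 4: (1f XOR 74) XOR 20 = 6b XOR 20 = 4b
byte 5: (1d XOR c9) XOR 2d = d4 XOR 2d = f9
byte 6: (77 XOR 23) XOR 63 = 54 XOR 63 = 37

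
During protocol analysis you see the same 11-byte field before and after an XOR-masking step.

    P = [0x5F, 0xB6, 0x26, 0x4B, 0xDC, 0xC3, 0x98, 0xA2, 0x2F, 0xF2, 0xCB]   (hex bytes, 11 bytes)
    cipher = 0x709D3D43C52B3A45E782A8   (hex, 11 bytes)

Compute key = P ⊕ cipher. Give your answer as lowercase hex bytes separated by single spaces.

Since cipher = P ⊕ key, XORing both sides with P gives key = P ⊕ cipher.
5f xor 70 = 2f
b6 xor 9d = 2b
26 xor 3d = 1b
4b xor 43 = 08
dc xor c5 = 19
c3 xor 2b = e8
98 xor 3a = a2
a2 xor 45 = e7
2f xor e7 = c8
f2 xor 82 = 70
cb xor a8 = 63

2f 2b 1b 08 19 e8 a2 e7 c8 70 63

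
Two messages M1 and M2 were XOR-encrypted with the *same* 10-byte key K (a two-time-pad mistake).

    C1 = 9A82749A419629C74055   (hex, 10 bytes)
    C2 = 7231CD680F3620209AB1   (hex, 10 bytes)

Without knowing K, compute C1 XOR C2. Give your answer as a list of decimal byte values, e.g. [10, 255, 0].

C1 ⊕ C2 = (M1 ⊕ K) ⊕ (M2 ⊕ K) = M1 ⊕ M2 — the shared key cancels under XOR.
154 xor 114 = 232
130 xor  49 = 179
116 xor 205 = 185
154 xor 104 = 242
 65 xor  15 =  78
150 xor  54 = 160
 41 xor  32 =   9
199 xor  32 = 231
 64 xor 154 = 218
 85 xor 177 = 228

[232, 179, 185, 242, 78, 160, 9, 231, 218, 228]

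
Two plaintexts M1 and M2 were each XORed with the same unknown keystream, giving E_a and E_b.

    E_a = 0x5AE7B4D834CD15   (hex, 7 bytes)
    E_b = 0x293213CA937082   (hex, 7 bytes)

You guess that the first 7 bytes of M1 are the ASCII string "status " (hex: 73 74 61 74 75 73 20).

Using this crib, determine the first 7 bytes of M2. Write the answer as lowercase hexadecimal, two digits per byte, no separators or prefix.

First, E_a ⊕ E_b = (M1 ⊕ K) ⊕ (M2 ⊕ K) = M1 ⊕ M2, so the key drops out. Then M2 = (M1 ⊕ M2) ⊕ M1 over the first 7 bytes.
byte 0: (5a ^ 29) ^ 73 = 73 ^ 73 = 00
byte 1: (e7 ^ 32) ^ 74 = d5 ^ 74 = a1
byte 2: (b4 ^ 13) ^ 61 = a7 ^ 61 = c6
byte 3: (d8 ^ ca) ^ 74 = 12 ^ 74 = 66
byte 4: (34 ^ 93) ^ 75 = a7 ^ 75 = d2
byte 5: (cd ^ 70) ^ 73 = bd ^ 73 = ce
byte 6: (15 ^ 82) ^ 20 = 97 ^ 20 = b7

00a1c666d2ceb7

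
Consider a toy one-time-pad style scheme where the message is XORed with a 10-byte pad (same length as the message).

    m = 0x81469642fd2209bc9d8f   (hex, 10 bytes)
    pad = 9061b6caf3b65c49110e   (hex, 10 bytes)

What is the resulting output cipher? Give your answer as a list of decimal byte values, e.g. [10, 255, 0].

XOR is its own inverse, so applying the key byte-wise gives the result directly.
81 XOR 90 = 11
46 XOR 61 = 27
96 XOR b6 = 20
42 XOR ca = 88
fd XOR f3 = 0e
22 XOR b6 = 94
09 XOR 5c = 55
bc XOR 49 = f5
9d XOR 11 = 8c
8f XOR 0e = 81

[17, 39, 32, 136, 14, 148, 85, 245, 140, 129]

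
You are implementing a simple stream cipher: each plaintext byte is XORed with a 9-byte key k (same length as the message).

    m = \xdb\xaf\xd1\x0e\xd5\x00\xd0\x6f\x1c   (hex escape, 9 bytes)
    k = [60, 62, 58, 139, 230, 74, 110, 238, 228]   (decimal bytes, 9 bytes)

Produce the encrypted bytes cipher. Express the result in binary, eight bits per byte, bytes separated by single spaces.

XOR is its own inverse, so applying the key byte-wise gives the result directly.
byte 0: db ^ 3c = e7
byte 1: af ^ 3e = 91
byte 2: d1 ^ 3a = eb
byte 3: 0e ^ 8b = 85
byte 4: d5 ^ e6 = 33
byte 5: 00 ^ 4a = 4a
byte 6: d0 ^ 6e = be
byte 7: 6f ^ ee = 81
byte 8: 1c ^ e4 = f8

11100111 10010001 11101011 10000101 00110011 01001010 10111110 10000001 11111000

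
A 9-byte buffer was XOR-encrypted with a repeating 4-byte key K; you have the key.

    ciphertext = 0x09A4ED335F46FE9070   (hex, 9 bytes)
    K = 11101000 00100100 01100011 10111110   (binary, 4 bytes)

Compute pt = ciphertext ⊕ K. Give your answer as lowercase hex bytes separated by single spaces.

e1 80 8e 8d b7 62 9d 2e 98

The 4-byte key repeats, so the effective keystream is e8 24 63 be e8 24 63 be e8.
byte 0: 09 xor e8 = e1
byte 1: a4 xor 24 = 80
byte 2: ed xor 63 = 8e
byte 3: 33 xor be = 8d
byte 4: 5f xor e8 = b7
byte 5: 46 xor 24 = 62
byte 6: fe xor 63 = 9d
byte 7: 90 xor be = 2e
byte 8: 70 xor e8 = 98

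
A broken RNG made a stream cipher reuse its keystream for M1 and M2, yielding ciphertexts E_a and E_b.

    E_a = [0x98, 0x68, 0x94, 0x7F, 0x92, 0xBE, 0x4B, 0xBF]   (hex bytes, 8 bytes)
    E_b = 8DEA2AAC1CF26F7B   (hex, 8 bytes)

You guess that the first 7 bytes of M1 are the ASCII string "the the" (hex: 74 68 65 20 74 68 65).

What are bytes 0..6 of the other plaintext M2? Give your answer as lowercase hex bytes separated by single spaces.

First, E_a ⊕ E_b = (M1 ⊕ K) ⊕ (M2 ⊕ K) = M1 ⊕ M2, so the key drops out. Then M2 = (M1 ⊕ M2) ⊕ M1 over the first 7 bytes.
byte 0: (98 ^ 8d) ^ 74 = 15 ^ 74 = 61
byte 1: (68 ^ ea) ^ 68 = 82 ^ 68 = ea
byte 2: (94 ^ 2a) ^ 65 = be ^ 65 = db
byte 3: (7f ^ ac) ^ 20 = d3 ^ 20 = f3
byte 4: (92 ^ 1c) ^ 74 = 8e ^ 74 = fa
byte 5: (be ^ f2) ^ 68 = 4c ^ 68 = 24
byte 6: (4b ^ 6f) ^ 65 = 24 ^ 65 = 41

61 ea db f3 fa 24 41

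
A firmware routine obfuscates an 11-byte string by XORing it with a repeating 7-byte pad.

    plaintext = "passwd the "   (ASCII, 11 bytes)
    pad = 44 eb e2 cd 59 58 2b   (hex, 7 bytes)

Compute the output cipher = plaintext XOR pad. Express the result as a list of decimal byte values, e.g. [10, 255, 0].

The 7-byte key repeats, so the effective keystream is 44 eb e2 cd 59 58 2b 44 eb e2 cd.
byte 0: 70 ⊕ 44 = 34
byte 1: 61 ⊕ eb = 8a
byte 2: 73 ⊕ e2 = 91
byte 3: 73 ⊕ cd = be
byte 4: 77 ⊕ 59 = 2e
byte 5: 64 ⊕ 58 = 3c
byte 6: 20 ⊕ 2b = 0b
byte 7: 74 ⊕ 44 = 30
byte 8: 68 ⊕ eb = 83
byte 9: 65 ⊕ e2 = 87
byte 10: 20 ⊕ cd = ed

[52, 138, 145, 190, 46, 60, 11, 48, 131, 135, 237]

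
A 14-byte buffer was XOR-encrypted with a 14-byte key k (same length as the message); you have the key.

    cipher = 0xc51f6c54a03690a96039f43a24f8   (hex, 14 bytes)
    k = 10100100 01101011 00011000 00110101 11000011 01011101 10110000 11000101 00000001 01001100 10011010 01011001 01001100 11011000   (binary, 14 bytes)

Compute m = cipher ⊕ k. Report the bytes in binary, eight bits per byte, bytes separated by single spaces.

01100001 01110100 01110100 01100001 01100011 01101011 00100000 01101100 01100001 01110101 01101110 01100011 01101000 00100000

XOR is its own inverse, so applying the key byte-wise gives the result directly.
11000101 xor 10100100 = 01100001
00011111 xor 01101011 = 01110100
01101100 xor 00011000 = 01110100
01010100 xor 00110101 = 01100001
10100000 xor 11000011 = 01100011
00110110 xor 01011101 = 01101011
10010000 xor 10110000 = 00100000
10101001 xor 11000101 = 01101100
01100000 xor 00000001 = 01100001
00111001 xor 01001100 = 01110101
11110100 xor 10011010 = 01101110
00111010 xor 01011001 = 01100011
00100100 xor 01001100 = 01101000
11111000 xor 11011000 = 00100000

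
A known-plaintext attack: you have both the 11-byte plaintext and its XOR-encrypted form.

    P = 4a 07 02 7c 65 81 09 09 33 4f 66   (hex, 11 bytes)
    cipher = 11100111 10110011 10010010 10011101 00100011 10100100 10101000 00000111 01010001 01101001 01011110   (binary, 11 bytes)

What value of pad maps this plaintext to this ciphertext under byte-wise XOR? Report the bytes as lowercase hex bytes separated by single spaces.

Since cipher = P ⊕ pad, XORing both sides with P gives pad = P ⊕ cipher.
4a ⊕ e7 = ad
07 ⊕ b3 = b4
02 ⊕ 92 = 90
7c ⊕ 9d = e1
65 ⊕ 23 = 46
81 ⊕ a4 = 25
09 ⊕ a8 = a1
09 ⊕ 07 = 0e
33 ⊕ 51 = 62
4f ⊕ 69 = 26
66 ⊕ 5e = 38

ad b4 90 e1 46 25 a1 0e 62 26 38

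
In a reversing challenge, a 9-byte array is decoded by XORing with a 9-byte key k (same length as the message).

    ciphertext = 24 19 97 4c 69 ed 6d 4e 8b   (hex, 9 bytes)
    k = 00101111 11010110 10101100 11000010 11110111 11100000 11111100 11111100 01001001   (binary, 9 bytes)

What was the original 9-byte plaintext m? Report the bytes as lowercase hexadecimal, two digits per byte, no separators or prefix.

0bcf3b8e9e0d91b2c2

XOR is its own inverse, so applying the key byte-wise gives the result directly.
24 ⊕ 2f = 0b
19 ⊕ d6 = cf
97 ⊕ ac = 3b
4c ⊕ c2 = 8e
69 ⊕ f7 = 9e
ed ⊕ e0 = 0d
6d ⊕ fc = 91
4e ⊕ fc = b2
8b ⊕ 49 = c2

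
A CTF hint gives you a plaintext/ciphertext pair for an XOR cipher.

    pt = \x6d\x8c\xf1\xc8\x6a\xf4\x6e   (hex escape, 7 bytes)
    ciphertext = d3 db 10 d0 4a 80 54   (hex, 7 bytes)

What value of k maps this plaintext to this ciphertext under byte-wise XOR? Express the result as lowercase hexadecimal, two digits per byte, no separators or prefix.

be57e11820743a

Since ciphertext = pt ⊕ k, XORing both sides with pt gives k = pt ⊕ ciphertext.
01101101 ⊕ 11010011 = 10111110
10001100 ⊕ 11011011 = 01010111
11110001 ⊕ 00010000 = 11100001
11001000 ⊕ 11010000 = 00011000
01101010 ⊕ 01001010 = 00100000
11110100 ⊕ 10000000 = 01110100
01101110 ⊕ 01010100 = 00111010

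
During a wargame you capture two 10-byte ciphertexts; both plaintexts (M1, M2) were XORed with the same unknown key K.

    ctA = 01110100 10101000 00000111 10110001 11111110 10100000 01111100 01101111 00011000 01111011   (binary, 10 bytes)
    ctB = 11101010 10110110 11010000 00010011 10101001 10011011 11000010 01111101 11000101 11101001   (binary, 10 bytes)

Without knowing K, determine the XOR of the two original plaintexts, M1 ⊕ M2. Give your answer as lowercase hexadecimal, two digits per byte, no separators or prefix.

9e1ed7a2573bbe12dd92

ctA ⊕ ctB = (M1 ⊕ K) ⊕ (M2 ⊕ K) = M1 ⊕ M2 — the shared key cancels under XOR.
byte 0: 116 xor 234 = 158
byte 1: 168 xor 182 =  30
byte 2:   7 xor 208 = 215
byte 3: 177 xor  19 = 162
byte 4: 254 xor 169 =  87
byte 5: 160 xor 155 =  59
byte 6: 124 xor 194 = 190
byte 7: 111 xor 125 =  18
byte 8:  24 xor 197 = 221
byte 9: 123 xor 233 = 146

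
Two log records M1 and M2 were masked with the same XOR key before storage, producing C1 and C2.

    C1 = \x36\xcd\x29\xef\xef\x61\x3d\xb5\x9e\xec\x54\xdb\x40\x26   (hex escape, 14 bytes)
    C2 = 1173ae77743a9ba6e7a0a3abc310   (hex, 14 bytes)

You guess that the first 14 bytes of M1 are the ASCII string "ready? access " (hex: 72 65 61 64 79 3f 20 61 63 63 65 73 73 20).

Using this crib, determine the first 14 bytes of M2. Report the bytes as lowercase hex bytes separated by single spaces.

55 db e6 fc e2 64 86 72 1a 2f 92 03 f0 16

First, C1 ⊕ C2 = (M1 ⊕ K) ⊕ (M2 ⊕ K) = M1 ⊕ M2, so the key drops out. Then M2 = (M1 ⊕ M2) ⊕ M1 over the first 14 bytes.
byte 0: (36 xor 11) xor 72 = 27 xor 72 = 55
byte 1: (cd xor 73) xor 65 = be xor 65 = db
byte 2: (29 xor ae) xor 61 = 87 xor 61 = e6
byte 3: (ef xor 77) xor 64 = 98 xor 64 = fc
byte 4: (ef xor 74) xor 79 = 9b xor 79 = e2
byte 5: (61 xor 3a) xor 3f = 5b xor 3f = 64
byte 6: (3d xor 9b) xor 20 = a6 xor 20 = 86
byte 7: (b5 xor a6) xor 61 = 13 xor 61 = 72
byte 8: (9e xor e7) xor 63 = 79 xor 63 = 1a
byte 9: (ec xor a0) xor 63 = 4c xor 63 = 2f
byte 10: (54 xor a3) xor 65 = f7 xor 65 = 92
byte 11: (db xor ab) xor 73 = 70 xor 73 = 03
byte 12: (40 xor c3) xor 73 = 83 xor 73 = f0
byte 13: (26 xor 10) xor 20 = 36 xor 20 = 16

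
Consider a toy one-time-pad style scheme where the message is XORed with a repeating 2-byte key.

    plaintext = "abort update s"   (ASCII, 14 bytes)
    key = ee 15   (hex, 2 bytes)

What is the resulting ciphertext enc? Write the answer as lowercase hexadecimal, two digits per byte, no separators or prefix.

8f7781679a359b658a749a70ce66

The 2-byte key repeats, so the effective keystream is ee 15 ee 15 ee 15 ee 15 ee 15 ee 15 ee 15.
byte 0: 61 xor ee = 8f
byte 1: 62 xor 15 = 77
byte 2: 6f xor ee = 81
byte 3: 72 xor 15 = 67
byte 4: 74 xor ee = 9a
byte 5: 20 xor 15 = 35
byte 6: 75 xor ee = 9b
byte 7: 70 xor 15 = 65
byte 8: 64 xor ee = 8a
byte 9: 61 xor 15 = 74
byte 10: 74 xor ee = 9a
byte 11: 65 xor 15 = 70
byte 12: 20 xor ee = ce
byte 13: 73 xor 15 = 66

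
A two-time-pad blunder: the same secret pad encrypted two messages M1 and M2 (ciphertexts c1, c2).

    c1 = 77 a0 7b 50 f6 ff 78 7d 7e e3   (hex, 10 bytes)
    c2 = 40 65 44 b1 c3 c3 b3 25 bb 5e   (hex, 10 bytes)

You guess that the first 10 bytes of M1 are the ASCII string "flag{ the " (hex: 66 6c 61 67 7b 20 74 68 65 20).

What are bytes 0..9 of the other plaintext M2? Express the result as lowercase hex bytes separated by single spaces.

First, c1 ⊕ c2 = (M1 ⊕ K) ⊕ (M2 ⊕ K) = M1 ⊕ M2, so the key drops out. Then M2 = (M1 ⊕ M2) ⊕ M1 over the first 10 bytes.
byte 0: (77 ^ 40) ^ 66 = 37 ^ 66 = 51
byte 1: (a0 ^ 65) ^ 6c = c5 ^ 6c = a9
byte 2: (7b ^ 44) ^ 61 = 3f ^ 61 = 5e
byte 3: (50 ^ b1) ^ 67 = e1 ^ 67 = 86
byte 4: (f6 ^ c3) ^ 7b = 35 ^ 7b = 4e
byte 5: (ff ^ c3) ^ 20 = 3c ^ 20 = 1c
byte 6: (78 ^ b3) ^ 74 = cb ^ 74 = bf
byte 7: (7d ^ 25) ^ 68 = 58 ^ 68 = 30
byte 8: (7e ^ bb) ^ 65 = c5 ^ 65 = a0
byte 9: (e3 ^ 5e) ^ 20 = bd ^ 20 = 9d

51 a9 5e 86 4e 1c bf 30 a0 9d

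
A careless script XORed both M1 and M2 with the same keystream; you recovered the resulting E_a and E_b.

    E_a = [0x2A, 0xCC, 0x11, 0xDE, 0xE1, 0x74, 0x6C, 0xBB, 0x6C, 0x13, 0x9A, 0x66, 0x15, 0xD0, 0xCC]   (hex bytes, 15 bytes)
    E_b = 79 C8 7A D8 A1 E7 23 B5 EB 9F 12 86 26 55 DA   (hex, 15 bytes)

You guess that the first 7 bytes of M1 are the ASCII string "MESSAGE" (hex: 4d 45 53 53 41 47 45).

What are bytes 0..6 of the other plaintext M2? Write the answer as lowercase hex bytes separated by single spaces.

1e 41 38 55 01 d4 0a

First, E_a ⊕ E_b = (M1 ⊕ K) ⊕ (M2 ⊕ K) = M1 ⊕ M2, so the key drops out. Then M2 = (M1 ⊕ M2) ⊕ M1 over the first 7 bytes.
byte 0: (2a ^ 79) ^ 4d = 53 ^ 4d = 1e
byte 1: (cc ^ c8) ^ 45 = 04 ^ 45 = 41
byte 2: (11 ^ 7a) ^ 53 = 6b ^ 53 = 38
byte 3: (de ^ d8) ^ 53 = 06 ^ 53 = 55
byte 4: (e1 ^ a1) ^ 41 = 40 ^ 41 = 01
byte 5: (74 ^ e7) ^ 47 = 93 ^ 47 = d4
byte 6: (6c ^ 23) ^ 45 = 4f ^ 45 = 0a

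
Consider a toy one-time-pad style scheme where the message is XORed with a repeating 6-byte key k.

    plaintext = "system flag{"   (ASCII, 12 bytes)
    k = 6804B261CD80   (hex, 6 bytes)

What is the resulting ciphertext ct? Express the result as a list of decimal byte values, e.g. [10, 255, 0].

[27, 125, 193, 21, 168, 237, 72, 98, 222, 0, 170, 251]

The 6-byte key repeats, so the effective keystream is 68 04 b2 61 cd 80 68 04 b2 61 cd 80.
byte 0: 73 ⊕ 68 = 1b
byte 1: 79 ⊕ 04 = 7d
byte 2: 73 ⊕ b2 = c1
byte 3: 74 ⊕ 61 = 15
byte 4: 65 ⊕ cd = a8
byte 5: 6d ⊕ 80 = ed
byte 6: 20 ⊕ 68 = 48
byte 7: 66 ⊕ 04 = 62
byte 8: 6c ⊕ b2 = de
byte 9: 61 ⊕ 61 = 00
byte 10: 67 ⊕ cd = aa
byte 11: 7b ⊕ 80 = fb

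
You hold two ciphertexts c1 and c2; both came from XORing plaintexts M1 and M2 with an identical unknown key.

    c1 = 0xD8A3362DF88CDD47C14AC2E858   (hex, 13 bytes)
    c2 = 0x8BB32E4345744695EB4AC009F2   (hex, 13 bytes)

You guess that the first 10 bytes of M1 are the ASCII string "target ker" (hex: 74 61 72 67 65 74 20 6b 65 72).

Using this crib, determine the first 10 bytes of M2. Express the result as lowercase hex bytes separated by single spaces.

First, c1 ⊕ c2 = (M1 ⊕ K) ⊕ (M2 ⊕ K) = M1 ⊕ M2, so the key drops out. Then M2 = (M1 ⊕ M2) ⊕ M1 over the first 10 bytes.
byte 0: (d8 ⊕ 8b) ⊕ 74 = 53 ⊕ 74 = 27
byte 1: (a3 ⊕ b3) ⊕ 61 = 10 ⊕ 61 = 71
byte 2: (36 ⊕ 2e) ⊕ 72 = 18 ⊕ 72 = 6a
byte 3: (2d ⊕ 43) ⊕ 67 = 6e ⊕ 67 = 09
byte 4: (f8 ⊕ 45) ⊕ 65 = bd ⊕ 65 = d8
byte 5: (8c ⊕ 74) ⊕ 74 = f8 ⊕ 74 = 8c
byte 6: (dd ⊕ 46) ⊕ 20 = 9b ⊕ 20 = bb
byte 7: (47 ⊕ 95) ⊕ 6b = d2 ⊕ 6b = b9
byte 8: (c1 ⊕ eb) ⊕ 65 = 2a ⊕ 65 = 4f
byte 9: (4a ⊕ 4a) ⊕ 72 = 00 ⊕ 72 = 72

27 71 6a 09 d8 8c bb b9 4f 72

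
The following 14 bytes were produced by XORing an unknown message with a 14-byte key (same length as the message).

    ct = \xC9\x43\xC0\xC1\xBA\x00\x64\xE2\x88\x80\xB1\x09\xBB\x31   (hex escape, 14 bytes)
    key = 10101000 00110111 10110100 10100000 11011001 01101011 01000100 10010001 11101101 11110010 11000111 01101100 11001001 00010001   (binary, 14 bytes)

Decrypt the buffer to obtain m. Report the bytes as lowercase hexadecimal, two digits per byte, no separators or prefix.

c9 ⊕ a8 = 61
43 ⊕ 37 = 74
c0 ⊕ b4 = 74
c1 ⊕ a0 = 61
ba ⊕ d9 = 63
00 ⊕ 6b = 6b
64 ⊕ 44 = 20
e2 ⊕ 91 = 73
88 ⊕ ed = 65
80 ⊕ f2 = 72
b1 ⊕ c7 = 76
09 ⊕ 6c = 65
bb ⊕ c9 = 72
31 ⊕ 11 = 20

61747461636b2073657276657220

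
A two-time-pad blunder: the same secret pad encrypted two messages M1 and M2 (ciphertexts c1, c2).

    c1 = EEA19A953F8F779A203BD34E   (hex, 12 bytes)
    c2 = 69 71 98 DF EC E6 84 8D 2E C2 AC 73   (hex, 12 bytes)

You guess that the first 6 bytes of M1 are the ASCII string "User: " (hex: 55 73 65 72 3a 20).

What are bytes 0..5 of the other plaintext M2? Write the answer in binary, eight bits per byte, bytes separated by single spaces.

11010010 10100011 01100111 00111000 11101001 01001001

First, c1 ⊕ c2 = (M1 ⊕ K) ⊕ (M2 ⊕ K) = M1 ⊕ M2, so the key drops out. Then M2 = (M1 ⊕ M2) ⊕ M1 over the first 6 bytes.
byte 0: (ee ⊕ 69) ⊕ 55 = 87 ⊕ 55 = d2
byte 1: (a1 ⊕ 71) ⊕ 73 = d0 ⊕ 73 = a3
byte 2: (9a ⊕ 98) ⊕ 65 = 02 ⊕ 65 = 67
byte 3: (95 ⊕ df) ⊕ 72 = 4a ⊕ 72 = 38
byte 4: (3f ⊕ ec) ⊕ 3a = d3 ⊕ 3a = e9
byte 5: (8f ⊕ e6) ⊕ 20 = 69 ⊕ 20 = 49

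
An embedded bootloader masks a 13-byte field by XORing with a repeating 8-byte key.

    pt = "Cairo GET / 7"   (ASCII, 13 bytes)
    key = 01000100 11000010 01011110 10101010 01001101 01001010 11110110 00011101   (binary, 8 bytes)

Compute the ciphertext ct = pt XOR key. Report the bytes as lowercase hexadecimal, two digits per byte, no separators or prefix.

The 8-byte key repeats, so the effective keystream is 44 c2 5e aa 4d 4a f6 1d 44 c2 5e aa 4d.
byte 0: 43 ^ 44 = 07
byte 1: 61 ^ c2 = a3
byte 2: 69 ^ 5e = 37
byte 3: 72 ^ aa = d8
byte 4: 6f ^ 4d = 22
byte 5: 20 ^ 4a = 6a
byte 6: 47 ^ f6 = b1
byte 7: 45 ^ 1d = 58
byte 8: 54 ^ 44 = 10
byte 9: 20 ^ c2 = e2
byte 10: 2f ^ 5e = 71
byte 11: 20 ^ aa = 8a
byte 12: 37 ^ 4d = 7a

07a337d8226ab15810e2718a7a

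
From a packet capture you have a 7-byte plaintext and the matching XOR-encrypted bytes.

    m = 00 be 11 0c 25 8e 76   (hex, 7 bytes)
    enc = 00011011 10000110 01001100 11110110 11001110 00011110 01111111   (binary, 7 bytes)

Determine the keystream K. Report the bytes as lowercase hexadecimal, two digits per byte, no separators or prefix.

1b385dfaeb9009

Since enc = m ⊕ K, XORing both sides with m gives K = m ⊕ enc.
00000000 xor 00011011 = 00011011
10111110 xor 10000110 = 00111000
00010001 xor 01001100 = 01011101
00001100 xor 11110110 = 11111010
00100101 xor 11001110 = 11101011
10001110 xor 00011110 = 10010000
01110110 xor 01111111 = 00001001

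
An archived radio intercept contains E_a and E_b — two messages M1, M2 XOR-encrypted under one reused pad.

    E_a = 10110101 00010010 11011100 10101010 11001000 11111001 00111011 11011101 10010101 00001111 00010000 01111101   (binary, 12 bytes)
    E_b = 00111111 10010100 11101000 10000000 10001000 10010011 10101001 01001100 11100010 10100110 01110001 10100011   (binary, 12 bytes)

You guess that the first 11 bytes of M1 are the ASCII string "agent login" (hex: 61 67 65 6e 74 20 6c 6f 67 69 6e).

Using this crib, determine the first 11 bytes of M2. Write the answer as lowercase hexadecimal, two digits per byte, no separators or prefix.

First, E_a ⊕ E_b = (M1 ⊕ K) ⊕ (M2 ⊕ K) = M1 ⊕ M2, so the key drops out. Then M2 = (M1 ⊕ M2) ⊕ M1 over the first 11 bytes.
byte 0: (b5 ^ 3f) ^ 61 = 8a ^ 61 = eb
byte 1: (12 ^ 94) ^ 67 = 86 ^ 67 = e1
byte 2: (dc ^ e8) ^ 65 = 34 ^ 65 = 51
byte 3: (aa ^ 80) ^ 6e = 2a ^ 6e = 44
byte 4: (c8 ^ 88) ^ 74 = 40 ^ 74 = 34
byte 5: (f9 ^ 93) ^ 20 = 6a ^ 20 = 4a
byte 6: (3b ^ a9) ^ 6c = 92 ^ 6c = fe
byte 7: (dd ^ 4c) ^ 6f = 91 ^ 6f = fe
byte 8: (95 ^ e2) ^ 67 = 77 ^ 67 = 10
byte 9: (0f ^ a6) ^ 69 = a9 ^ 69 = c0
byte 10: (10 ^ 71) ^ 6e = 61 ^ 6e = 0f

ebe15144344afefe10c00f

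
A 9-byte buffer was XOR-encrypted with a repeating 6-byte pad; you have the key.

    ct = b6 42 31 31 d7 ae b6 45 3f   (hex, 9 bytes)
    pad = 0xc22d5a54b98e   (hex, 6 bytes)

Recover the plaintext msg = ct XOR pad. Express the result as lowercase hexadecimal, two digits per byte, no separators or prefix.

746f6b656e20746865

The 6-byte key repeats, so the effective keystream is c2 2d 5a 54 b9 8e c2 2d 5a.
byte 0: 182 xor 194 = 116
byte 1:  66 xor  45 = 111
byte 2:  49 xor  90 = 107
byte 3:  49 xor  84 = 101
byte 4: 215 xor 185 = 110
byte 5: 174 xor 142 =  32
byte 6: 182 xor 194 = 116
byte 7:  69 xor  45 = 104
byte 8:  63 xor  90 = 101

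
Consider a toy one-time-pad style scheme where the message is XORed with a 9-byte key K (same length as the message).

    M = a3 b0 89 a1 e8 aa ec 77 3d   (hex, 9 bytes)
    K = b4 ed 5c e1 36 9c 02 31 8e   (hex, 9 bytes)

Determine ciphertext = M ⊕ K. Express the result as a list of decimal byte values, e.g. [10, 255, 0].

[23, 93, 213, 64, 222, 54, 238, 70, 179]

XOR is its own inverse, so applying the key byte-wise gives the result directly.
byte 0: a3 xor b4 = 17
byte 1: b0 xor ed = 5d
byte 2: 89 xor 5c = d5
byte 3: a1 xor e1 = 40
byte 4: e8 xor 36 = de
byte 5: aa xor 9c = 36
byte 6: ec xor 02 = ee
byte 7: 77 xor 31 = 46
byte 8: 3d xor 8e = b3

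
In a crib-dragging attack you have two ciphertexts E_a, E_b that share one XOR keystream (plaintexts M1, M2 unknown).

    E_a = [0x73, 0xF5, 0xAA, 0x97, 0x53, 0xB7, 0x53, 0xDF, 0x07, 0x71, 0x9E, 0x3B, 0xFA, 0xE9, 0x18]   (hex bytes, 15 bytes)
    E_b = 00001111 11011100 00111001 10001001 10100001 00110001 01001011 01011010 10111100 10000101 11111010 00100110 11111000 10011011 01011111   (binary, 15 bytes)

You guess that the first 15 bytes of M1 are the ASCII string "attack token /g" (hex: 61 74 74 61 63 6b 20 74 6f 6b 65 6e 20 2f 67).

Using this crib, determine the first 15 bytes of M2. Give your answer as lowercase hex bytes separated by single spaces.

First, E_a ⊕ E_b = (M1 ⊕ K) ⊕ (M2 ⊕ K) = M1 ⊕ M2, so the key drops out. Then M2 = (M1 ⊕ M2) ⊕ M1 over the first 15 bytes.
byte 0: (73 xor 0f) xor 61 = 7c xor 61 = 1d
byte 1: (f5 xor dc) xor 74 = 29 xor 74 = 5d
byte 2: (aa xor 39) xor 74 = 93 xor 74 = e7
byte 3: (97 xor 89) xor 61 = 1e xor 61 = 7f
byte 4: (53 xor a1) xor 63 = f2 xor 63 = 91
byte 5: (b7 xor 31) xor 6b = 86 xor 6b = ed
byte 6: (53 xor 4b) xor 20 = 18 xor 20 = 38
byte 7: (df xor 5a) xor 74 = 85 xor 74 = f1
byte 8: (07 xor bc) xor 6f = bb xor 6f = d4
byte 9: (71 xor 85) xor 6b = f4 xor 6b = 9f
byte 10: (9e xor fa) xor 65 = 64 xor 65 = 01
byte 11: (3b xor 26) xor 6e = 1d xor 6e = 73
byte 12: (fa xor f8) xor 20 = 02 xor 20 = 22
byte 13: (e9 xor 9b) xor 2f = 72 xor 2f = 5d
byte 14: (18 xor 5f) xor 67 = 47 xor 67 = 20

1d 5d e7 7f 91 ed 38 f1 d4 9f 01 73 22 5d 20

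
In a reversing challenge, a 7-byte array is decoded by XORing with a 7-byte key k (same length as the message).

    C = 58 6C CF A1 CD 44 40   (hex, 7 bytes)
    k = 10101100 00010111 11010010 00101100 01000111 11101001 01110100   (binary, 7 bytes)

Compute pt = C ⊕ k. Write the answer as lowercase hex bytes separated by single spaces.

f4 7b 1d 8d 8a ad 34

XOR is its own inverse, so applying the key byte-wise gives the result directly.
byte 0: 01011000 XOR 10101100 = 11110100
byte 1: 01101100 XOR 00010111 = 01111011
byte 2: 11001111 XOR 11010010 = 00011101
byte 3: 10100001 XOR 00101100 = 10001101
byte 4: 11001101 XOR 01000111 = 10001010
byte 5: 01000100 XOR 11101001 = 10101101
byte 6: 01000000 XOR 01110100 = 00110100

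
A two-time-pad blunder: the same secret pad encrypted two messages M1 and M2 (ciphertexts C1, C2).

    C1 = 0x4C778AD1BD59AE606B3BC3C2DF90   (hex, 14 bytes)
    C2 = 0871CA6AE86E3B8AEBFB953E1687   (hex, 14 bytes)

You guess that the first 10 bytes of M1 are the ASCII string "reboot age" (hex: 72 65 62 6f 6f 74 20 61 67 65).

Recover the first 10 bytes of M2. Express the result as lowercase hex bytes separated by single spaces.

36 63 22 d4 3a 43 b5 8b e7 a5

First, C1 ⊕ C2 = (M1 ⊕ K) ⊕ (M2 ⊕ K) = M1 ⊕ M2, so the key drops out. Then M2 = (M1 ⊕ M2) ⊕ M1 over the first 10 bytes.
byte 0: (4c ^ 08) ^ 72 = 44 ^ 72 = 36
byte 1: (77 ^ 71) ^ 65 = 06 ^ 65 = 63
byte 2: (8a ^ ca) ^ 62 = 40 ^ 62 = 22
byte 3: (d1 ^ 6a) ^ 6f = bb ^ 6f = d4
byte 4: (bd ^ e8) ^ 6f = 55 ^ 6f = 3a
byte 5: (59 ^ 6e) ^ 74 = 37 ^ 74 = 43
byte 6: (ae ^ 3b) ^ 20 = 95 ^ 20 = b5
byte 7: (60 ^ 8a) ^ 61 = ea ^ 61 = 8b
byte 8: (6b ^ eb) ^ 67 = 80 ^ 67 = e7
byte 9: (3b ^ fb) ^ 65 = c0 ^ 65 = a5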